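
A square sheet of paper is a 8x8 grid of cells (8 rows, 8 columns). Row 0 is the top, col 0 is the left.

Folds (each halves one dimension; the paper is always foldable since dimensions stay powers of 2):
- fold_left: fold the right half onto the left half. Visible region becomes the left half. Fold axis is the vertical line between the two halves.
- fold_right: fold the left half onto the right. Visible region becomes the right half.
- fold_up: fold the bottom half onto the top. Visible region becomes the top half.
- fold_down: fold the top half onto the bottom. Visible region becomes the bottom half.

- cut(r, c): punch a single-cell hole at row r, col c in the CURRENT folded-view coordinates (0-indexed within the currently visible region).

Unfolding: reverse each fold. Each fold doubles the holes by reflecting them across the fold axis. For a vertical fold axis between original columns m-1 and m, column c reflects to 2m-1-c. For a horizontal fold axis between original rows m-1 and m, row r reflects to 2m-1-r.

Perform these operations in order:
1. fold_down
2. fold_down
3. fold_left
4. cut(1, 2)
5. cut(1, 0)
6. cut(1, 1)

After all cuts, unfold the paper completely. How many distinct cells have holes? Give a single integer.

Answer: 24

Derivation:
Op 1 fold_down: fold axis h@4; visible region now rows[4,8) x cols[0,8) = 4x8
Op 2 fold_down: fold axis h@6; visible region now rows[6,8) x cols[0,8) = 2x8
Op 3 fold_left: fold axis v@4; visible region now rows[6,8) x cols[0,4) = 2x4
Op 4 cut(1, 2): punch at orig (7,2); cuts so far [(7, 2)]; region rows[6,8) x cols[0,4) = 2x4
Op 5 cut(1, 0): punch at orig (7,0); cuts so far [(7, 0), (7, 2)]; region rows[6,8) x cols[0,4) = 2x4
Op 6 cut(1, 1): punch at orig (7,1); cuts so far [(7, 0), (7, 1), (7, 2)]; region rows[6,8) x cols[0,4) = 2x4
Unfold 1 (reflect across v@4): 6 holes -> [(7, 0), (7, 1), (7, 2), (7, 5), (7, 6), (7, 7)]
Unfold 2 (reflect across h@6): 12 holes -> [(4, 0), (4, 1), (4, 2), (4, 5), (4, 6), (4, 7), (7, 0), (7, 1), (7, 2), (7, 5), (7, 6), (7, 7)]
Unfold 3 (reflect across h@4): 24 holes -> [(0, 0), (0, 1), (0, 2), (0, 5), (0, 6), (0, 7), (3, 0), (3, 1), (3, 2), (3, 5), (3, 6), (3, 7), (4, 0), (4, 1), (4, 2), (4, 5), (4, 6), (4, 7), (7, 0), (7, 1), (7, 2), (7, 5), (7, 6), (7, 7)]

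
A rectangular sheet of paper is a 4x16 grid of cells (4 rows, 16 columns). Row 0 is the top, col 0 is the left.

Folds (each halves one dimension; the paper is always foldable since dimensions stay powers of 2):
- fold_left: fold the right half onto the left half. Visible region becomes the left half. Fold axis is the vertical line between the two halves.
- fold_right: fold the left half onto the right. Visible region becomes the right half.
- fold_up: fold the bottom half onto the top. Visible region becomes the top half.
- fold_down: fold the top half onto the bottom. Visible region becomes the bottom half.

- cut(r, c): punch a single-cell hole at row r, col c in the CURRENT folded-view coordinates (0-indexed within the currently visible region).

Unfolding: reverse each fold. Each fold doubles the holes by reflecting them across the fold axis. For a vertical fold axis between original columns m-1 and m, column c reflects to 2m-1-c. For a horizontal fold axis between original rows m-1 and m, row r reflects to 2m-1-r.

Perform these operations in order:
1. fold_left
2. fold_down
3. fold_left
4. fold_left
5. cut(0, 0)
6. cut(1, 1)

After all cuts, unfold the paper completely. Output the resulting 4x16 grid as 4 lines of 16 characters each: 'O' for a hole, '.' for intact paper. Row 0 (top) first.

Op 1 fold_left: fold axis v@8; visible region now rows[0,4) x cols[0,8) = 4x8
Op 2 fold_down: fold axis h@2; visible region now rows[2,4) x cols[0,8) = 2x8
Op 3 fold_left: fold axis v@4; visible region now rows[2,4) x cols[0,4) = 2x4
Op 4 fold_left: fold axis v@2; visible region now rows[2,4) x cols[0,2) = 2x2
Op 5 cut(0, 0): punch at orig (2,0); cuts so far [(2, 0)]; region rows[2,4) x cols[0,2) = 2x2
Op 6 cut(1, 1): punch at orig (3,1); cuts so far [(2, 0), (3, 1)]; region rows[2,4) x cols[0,2) = 2x2
Unfold 1 (reflect across v@2): 4 holes -> [(2, 0), (2, 3), (3, 1), (3, 2)]
Unfold 2 (reflect across v@4): 8 holes -> [(2, 0), (2, 3), (2, 4), (2, 7), (3, 1), (3, 2), (3, 5), (3, 6)]
Unfold 3 (reflect across h@2): 16 holes -> [(0, 1), (0, 2), (0, 5), (0, 6), (1, 0), (1, 3), (1, 4), (1, 7), (2, 0), (2, 3), (2, 4), (2, 7), (3, 1), (3, 2), (3, 5), (3, 6)]
Unfold 4 (reflect across v@8): 32 holes -> [(0, 1), (0, 2), (0, 5), (0, 6), (0, 9), (0, 10), (0, 13), (0, 14), (1, 0), (1, 3), (1, 4), (1, 7), (1, 8), (1, 11), (1, 12), (1, 15), (2, 0), (2, 3), (2, 4), (2, 7), (2, 8), (2, 11), (2, 12), (2, 15), (3, 1), (3, 2), (3, 5), (3, 6), (3, 9), (3, 10), (3, 13), (3, 14)]

Answer: .OO..OO..OO..OO.
O..OO..OO..OO..O
O..OO..OO..OO..O
.OO..OO..OO..OO.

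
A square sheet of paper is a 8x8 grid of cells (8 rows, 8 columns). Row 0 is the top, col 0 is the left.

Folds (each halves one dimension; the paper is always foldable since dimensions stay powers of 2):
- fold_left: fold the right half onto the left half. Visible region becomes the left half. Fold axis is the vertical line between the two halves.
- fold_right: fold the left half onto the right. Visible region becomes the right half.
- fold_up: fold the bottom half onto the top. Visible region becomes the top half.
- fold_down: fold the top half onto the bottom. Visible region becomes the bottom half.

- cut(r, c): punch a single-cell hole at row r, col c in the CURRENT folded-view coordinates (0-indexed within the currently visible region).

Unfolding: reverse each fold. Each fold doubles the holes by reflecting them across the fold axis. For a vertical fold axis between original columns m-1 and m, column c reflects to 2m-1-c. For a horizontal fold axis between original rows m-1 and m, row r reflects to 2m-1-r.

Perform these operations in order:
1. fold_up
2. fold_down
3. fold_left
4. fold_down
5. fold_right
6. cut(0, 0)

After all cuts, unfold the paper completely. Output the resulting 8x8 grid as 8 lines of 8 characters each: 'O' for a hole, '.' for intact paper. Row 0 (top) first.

Answer: .OO..OO.
.OO..OO.
.OO..OO.
.OO..OO.
.OO..OO.
.OO..OO.
.OO..OO.
.OO..OO.

Derivation:
Op 1 fold_up: fold axis h@4; visible region now rows[0,4) x cols[0,8) = 4x8
Op 2 fold_down: fold axis h@2; visible region now rows[2,4) x cols[0,8) = 2x8
Op 3 fold_left: fold axis v@4; visible region now rows[2,4) x cols[0,4) = 2x4
Op 4 fold_down: fold axis h@3; visible region now rows[3,4) x cols[0,4) = 1x4
Op 5 fold_right: fold axis v@2; visible region now rows[3,4) x cols[2,4) = 1x2
Op 6 cut(0, 0): punch at orig (3,2); cuts so far [(3, 2)]; region rows[3,4) x cols[2,4) = 1x2
Unfold 1 (reflect across v@2): 2 holes -> [(3, 1), (3, 2)]
Unfold 2 (reflect across h@3): 4 holes -> [(2, 1), (2, 2), (3, 1), (3, 2)]
Unfold 3 (reflect across v@4): 8 holes -> [(2, 1), (2, 2), (2, 5), (2, 6), (3, 1), (3, 2), (3, 5), (3, 6)]
Unfold 4 (reflect across h@2): 16 holes -> [(0, 1), (0, 2), (0, 5), (0, 6), (1, 1), (1, 2), (1, 5), (1, 6), (2, 1), (2, 2), (2, 5), (2, 6), (3, 1), (3, 2), (3, 5), (3, 6)]
Unfold 5 (reflect across h@4): 32 holes -> [(0, 1), (0, 2), (0, 5), (0, 6), (1, 1), (1, 2), (1, 5), (1, 6), (2, 1), (2, 2), (2, 5), (2, 6), (3, 1), (3, 2), (3, 5), (3, 6), (4, 1), (4, 2), (4, 5), (4, 6), (5, 1), (5, 2), (5, 5), (5, 6), (6, 1), (6, 2), (6, 5), (6, 6), (7, 1), (7, 2), (7, 5), (7, 6)]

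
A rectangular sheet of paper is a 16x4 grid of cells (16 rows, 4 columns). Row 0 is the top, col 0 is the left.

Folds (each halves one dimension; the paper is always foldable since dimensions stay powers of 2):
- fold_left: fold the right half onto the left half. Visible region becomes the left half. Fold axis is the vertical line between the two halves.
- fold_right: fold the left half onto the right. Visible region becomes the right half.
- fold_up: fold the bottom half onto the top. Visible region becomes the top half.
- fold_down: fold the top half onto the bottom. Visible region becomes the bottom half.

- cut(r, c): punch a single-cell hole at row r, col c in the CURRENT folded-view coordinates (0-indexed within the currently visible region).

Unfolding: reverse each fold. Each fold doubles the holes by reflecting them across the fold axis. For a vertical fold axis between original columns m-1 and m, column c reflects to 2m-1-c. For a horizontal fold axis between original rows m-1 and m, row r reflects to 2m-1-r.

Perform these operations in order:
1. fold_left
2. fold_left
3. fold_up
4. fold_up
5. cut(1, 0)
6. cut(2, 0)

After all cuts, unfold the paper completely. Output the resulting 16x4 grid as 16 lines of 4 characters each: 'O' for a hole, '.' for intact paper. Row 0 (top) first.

Op 1 fold_left: fold axis v@2; visible region now rows[0,16) x cols[0,2) = 16x2
Op 2 fold_left: fold axis v@1; visible region now rows[0,16) x cols[0,1) = 16x1
Op 3 fold_up: fold axis h@8; visible region now rows[0,8) x cols[0,1) = 8x1
Op 4 fold_up: fold axis h@4; visible region now rows[0,4) x cols[0,1) = 4x1
Op 5 cut(1, 0): punch at orig (1,0); cuts so far [(1, 0)]; region rows[0,4) x cols[0,1) = 4x1
Op 6 cut(2, 0): punch at orig (2,0); cuts so far [(1, 0), (2, 0)]; region rows[0,4) x cols[0,1) = 4x1
Unfold 1 (reflect across h@4): 4 holes -> [(1, 0), (2, 0), (5, 0), (6, 0)]
Unfold 2 (reflect across h@8): 8 holes -> [(1, 0), (2, 0), (5, 0), (6, 0), (9, 0), (10, 0), (13, 0), (14, 0)]
Unfold 3 (reflect across v@1): 16 holes -> [(1, 0), (1, 1), (2, 0), (2, 1), (5, 0), (5, 1), (6, 0), (6, 1), (9, 0), (9, 1), (10, 0), (10, 1), (13, 0), (13, 1), (14, 0), (14, 1)]
Unfold 4 (reflect across v@2): 32 holes -> [(1, 0), (1, 1), (1, 2), (1, 3), (2, 0), (2, 1), (2, 2), (2, 3), (5, 0), (5, 1), (5, 2), (5, 3), (6, 0), (6, 1), (6, 2), (6, 3), (9, 0), (9, 1), (9, 2), (9, 3), (10, 0), (10, 1), (10, 2), (10, 3), (13, 0), (13, 1), (13, 2), (13, 3), (14, 0), (14, 1), (14, 2), (14, 3)]

Answer: ....
OOOO
OOOO
....
....
OOOO
OOOO
....
....
OOOO
OOOO
....
....
OOOO
OOOO
....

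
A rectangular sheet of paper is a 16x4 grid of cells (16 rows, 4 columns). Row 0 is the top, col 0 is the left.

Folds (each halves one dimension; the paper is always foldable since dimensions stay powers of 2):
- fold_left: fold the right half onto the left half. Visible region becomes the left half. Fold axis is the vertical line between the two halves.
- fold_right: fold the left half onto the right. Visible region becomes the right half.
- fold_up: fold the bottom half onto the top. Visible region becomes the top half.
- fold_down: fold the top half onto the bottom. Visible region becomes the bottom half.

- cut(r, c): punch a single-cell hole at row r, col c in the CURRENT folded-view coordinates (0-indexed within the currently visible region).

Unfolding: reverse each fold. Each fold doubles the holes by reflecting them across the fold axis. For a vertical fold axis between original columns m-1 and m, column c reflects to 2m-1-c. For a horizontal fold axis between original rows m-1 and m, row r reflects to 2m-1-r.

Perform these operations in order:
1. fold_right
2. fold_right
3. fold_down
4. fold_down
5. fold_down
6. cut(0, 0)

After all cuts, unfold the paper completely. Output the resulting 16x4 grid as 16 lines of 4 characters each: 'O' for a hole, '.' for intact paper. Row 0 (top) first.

Op 1 fold_right: fold axis v@2; visible region now rows[0,16) x cols[2,4) = 16x2
Op 2 fold_right: fold axis v@3; visible region now rows[0,16) x cols[3,4) = 16x1
Op 3 fold_down: fold axis h@8; visible region now rows[8,16) x cols[3,4) = 8x1
Op 4 fold_down: fold axis h@12; visible region now rows[12,16) x cols[3,4) = 4x1
Op 5 fold_down: fold axis h@14; visible region now rows[14,16) x cols[3,4) = 2x1
Op 6 cut(0, 0): punch at orig (14,3); cuts so far [(14, 3)]; region rows[14,16) x cols[3,4) = 2x1
Unfold 1 (reflect across h@14): 2 holes -> [(13, 3), (14, 3)]
Unfold 2 (reflect across h@12): 4 holes -> [(9, 3), (10, 3), (13, 3), (14, 3)]
Unfold 3 (reflect across h@8): 8 holes -> [(1, 3), (2, 3), (5, 3), (6, 3), (9, 3), (10, 3), (13, 3), (14, 3)]
Unfold 4 (reflect across v@3): 16 holes -> [(1, 2), (1, 3), (2, 2), (2, 3), (5, 2), (5, 3), (6, 2), (6, 3), (9, 2), (9, 3), (10, 2), (10, 3), (13, 2), (13, 3), (14, 2), (14, 3)]
Unfold 5 (reflect across v@2): 32 holes -> [(1, 0), (1, 1), (1, 2), (1, 3), (2, 0), (2, 1), (2, 2), (2, 3), (5, 0), (5, 1), (5, 2), (5, 3), (6, 0), (6, 1), (6, 2), (6, 3), (9, 0), (9, 1), (9, 2), (9, 3), (10, 0), (10, 1), (10, 2), (10, 3), (13, 0), (13, 1), (13, 2), (13, 3), (14, 0), (14, 1), (14, 2), (14, 3)]

Answer: ....
OOOO
OOOO
....
....
OOOO
OOOO
....
....
OOOO
OOOO
....
....
OOOO
OOOO
....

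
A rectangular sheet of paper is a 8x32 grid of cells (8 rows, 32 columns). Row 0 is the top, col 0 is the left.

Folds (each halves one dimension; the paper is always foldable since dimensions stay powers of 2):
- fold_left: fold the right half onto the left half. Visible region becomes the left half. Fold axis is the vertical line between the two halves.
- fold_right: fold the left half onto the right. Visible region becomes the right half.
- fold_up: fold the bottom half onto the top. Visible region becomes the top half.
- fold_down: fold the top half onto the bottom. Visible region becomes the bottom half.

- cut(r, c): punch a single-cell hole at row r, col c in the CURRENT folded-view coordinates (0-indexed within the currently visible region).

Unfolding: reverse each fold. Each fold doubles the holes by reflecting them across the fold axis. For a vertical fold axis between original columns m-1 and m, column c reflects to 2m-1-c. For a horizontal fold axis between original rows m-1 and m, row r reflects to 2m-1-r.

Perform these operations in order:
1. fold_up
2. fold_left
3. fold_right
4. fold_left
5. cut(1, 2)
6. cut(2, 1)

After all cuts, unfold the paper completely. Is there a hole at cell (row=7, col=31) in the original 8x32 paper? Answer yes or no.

Answer: no

Derivation:
Op 1 fold_up: fold axis h@4; visible region now rows[0,4) x cols[0,32) = 4x32
Op 2 fold_left: fold axis v@16; visible region now rows[0,4) x cols[0,16) = 4x16
Op 3 fold_right: fold axis v@8; visible region now rows[0,4) x cols[8,16) = 4x8
Op 4 fold_left: fold axis v@12; visible region now rows[0,4) x cols[8,12) = 4x4
Op 5 cut(1, 2): punch at orig (1,10); cuts so far [(1, 10)]; region rows[0,4) x cols[8,12) = 4x4
Op 6 cut(2, 1): punch at orig (2,9); cuts so far [(1, 10), (2, 9)]; region rows[0,4) x cols[8,12) = 4x4
Unfold 1 (reflect across v@12): 4 holes -> [(1, 10), (1, 13), (2, 9), (2, 14)]
Unfold 2 (reflect across v@8): 8 holes -> [(1, 2), (1, 5), (1, 10), (1, 13), (2, 1), (2, 6), (2, 9), (2, 14)]
Unfold 3 (reflect across v@16): 16 holes -> [(1, 2), (1, 5), (1, 10), (1, 13), (1, 18), (1, 21), (1, 26), (1, 29), (2, 1), (2, 6), (2, 9), (2, 14), (2, 17), (2, 22), (2, 25), (2, 30)]
Unfold 4 (reflect across h@4): 32 holes -> [(1, 2), (1, 5), (1, 10), (1, 13), (1, 18), (1, 21), (1, 26), (1, 29), (2, 1), (2, 6), (2, 9), (2, 14), (2, 17), (2, 22), (2, 25), (2, 30), (5, 1), (5, 6), (5, 9), (5, 14), (5, 17), (5, 22), (5, 25), (5, 30), (6, 2), (6, 5), (6, 10), (6, 13), (6, 18), (6, 21), (6, 26), (6, 29)]
Holes: [(1, 2), (1, 5), (1, 10), (1, 13), (1, 18), (1, 21), (1, 26), (1, 29), (2, 1), (2, 6), (2, 9), (2, 14), (2, 17), (2, 22), (2, 25), (2, 30), (5, 1), (5, 6), (5, 9), (5, 14), (5, 17), (5, 22), (5, 25), (5, 30), (6, 2), (6, 5), (6, 10), (6, 13), (6, 18), (6, 21), (6, 26), (6, 29)]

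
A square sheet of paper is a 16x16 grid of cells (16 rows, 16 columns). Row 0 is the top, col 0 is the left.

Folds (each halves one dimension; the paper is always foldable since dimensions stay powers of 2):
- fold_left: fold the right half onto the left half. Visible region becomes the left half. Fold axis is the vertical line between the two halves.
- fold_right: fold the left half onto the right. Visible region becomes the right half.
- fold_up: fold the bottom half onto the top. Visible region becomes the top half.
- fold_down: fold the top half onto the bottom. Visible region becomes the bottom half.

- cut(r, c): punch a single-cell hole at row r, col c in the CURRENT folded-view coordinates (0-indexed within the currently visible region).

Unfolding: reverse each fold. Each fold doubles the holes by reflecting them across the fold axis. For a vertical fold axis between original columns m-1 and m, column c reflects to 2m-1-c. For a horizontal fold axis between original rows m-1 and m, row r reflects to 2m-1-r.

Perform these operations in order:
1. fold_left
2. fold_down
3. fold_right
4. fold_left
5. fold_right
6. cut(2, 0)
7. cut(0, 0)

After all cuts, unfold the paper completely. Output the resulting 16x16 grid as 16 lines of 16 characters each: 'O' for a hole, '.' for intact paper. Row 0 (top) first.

Answer: ................
................
................
................
................
OOOOOOOOOOOOOOOO
................
OOOOOOOOOOOOOOOO
OOOOOOOOOOOOOOOO
................
OOOOOOOOOOOOOOOO
................
................
................
................
................

Derivation:
Op 1 fold_left: fold axis v@8; visible region now rows[0,16) x cols[0,8) = 16x8
Op 2 fold_down: fold axis h@8; visible region now rows[8,16) x cols[0,8) = 8x8
Op 3 fold_right: fold axis v@4; visible region now rows[8,16) x cols[4,8) = 8x4
Op 4 fold_left: fold axis v@6; visible region now rows[8,16) x cols[4,6) = 8x2
Op 5 fold_right: fold axis v@5; visible region now rows[8,16) x cols[5,6) = 8x1
Op 6 cut(2, 0): punch at orig (10,5); cuts so far [(10, 5)]; region rows[8,16) x cols[5,6) = 8x1
Op 7 cut(0, 0): punch at orig (8,5); cuts so far [(8, 5), (10, 5)]; region rows[8,16) x cols[5,6) = 8x1
Unfold 1 (reflect across v@5): 4 holes -> [(8, 4), (8, 5), (10, 4), (10, 5)]
Unfold 2 (reflect across v@6): 8 holes -> [(8, 4), (8, 5), (8, 6), (8, 7), (10, 4), (10, 5), (10, 6), (10, 7)]
Unfold 3 (reflect across v@4): 16 holes -> [(8, 0), (8, 1), (8, 2), (8, 3), (8, 4), (8, 5), (8, 6), (8, 7), (10, 0), (10, 1), (10, 2), (10, 3), (10, 4), (10, 5), (10, 6), (10, 7)]
Unfold 4 (reflect across h@8): 32 holes -> [(5, 0), (5, 1), (5, 2), (5, 3), (5, 4), (5, 5), (5, 6), (5, 7), (7, 0), (7, 1), (7, 2), (7, 3), (7, 4), (7, 5), (7, 6), (7, 7), (8, 0), (8, 1), (8, 2), (8, 3), (8, 4), (8, 5), (8, 6), (8, 7), (10, 0), (10, 1), (10, 2), (10, 3), (10, 4), (10, 5), (10, 6), (10, 7)]
Unfold 5 (reflect across v@8): 64 holes -> [(5, 0), (5, 1), (5, 2), (5, 3), (5, 4), (5, 5), (5, 6), (5, 7), (5, 8), (5, 9), (5, 10), (5, 11), (5, 12), (5, 13), (5, 14), (5, 15), (7, 0), (7, 1), (7, 2), (7, 3), (7, 4), (7, 5), (7, 6), (7, 7), (7, 8), (7, 9), (7, 10), (7, 11), (7, 12), (7, 13), (7, 14), (7, 15), (8, 0), (8, 1), (8, 2), (8, 3), (8, 4), (8, 5), (8, 6), (8, 7), (8, 8), (8, 9), (8, 10), (8, 11), (8, 12), (8, 13), (8, 14), (8, 15), (10, 0), (10, 1), (10, 2), (10, 3), (10, 4), (10, 5), (10, 6), (10, 7), (10, 8), (10, 9), (10, 10), (10, 11), (10, 12), (10, 13), (10, 14), (10, 15)]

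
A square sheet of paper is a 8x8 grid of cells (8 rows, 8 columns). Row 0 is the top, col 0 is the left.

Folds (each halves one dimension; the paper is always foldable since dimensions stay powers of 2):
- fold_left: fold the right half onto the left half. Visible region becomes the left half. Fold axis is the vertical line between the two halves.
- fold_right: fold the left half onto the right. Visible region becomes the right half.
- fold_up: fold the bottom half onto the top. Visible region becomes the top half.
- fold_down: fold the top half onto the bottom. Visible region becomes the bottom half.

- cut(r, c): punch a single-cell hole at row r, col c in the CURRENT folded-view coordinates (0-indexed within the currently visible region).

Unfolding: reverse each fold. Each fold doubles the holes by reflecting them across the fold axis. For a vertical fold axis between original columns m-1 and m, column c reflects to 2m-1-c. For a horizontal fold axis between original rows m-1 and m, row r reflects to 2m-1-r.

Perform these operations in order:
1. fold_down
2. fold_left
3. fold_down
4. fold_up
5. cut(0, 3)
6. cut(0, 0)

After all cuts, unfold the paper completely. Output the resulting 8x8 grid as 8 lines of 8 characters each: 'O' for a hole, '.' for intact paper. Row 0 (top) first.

Op 1 fold_down: fold axis h@4; visible region now rows[4,8) x cols[0,8) = 4x8
Op 2 fold_left: fold axis v@4; visible region now rows[4,8) x cols[0,4) = 4x4
Op 3 fold_down: fold axis h@6; visible region now rows[6,8) x cols[0,4) = 2x4
Op 4 fold_up: fold axis h@7; visible region now rows[6,7) x cols[0,4) = 1x4
Op 5 cut(0, 3): punch at orig (6,3); cuts so far [(6, 3)]; region rows[6,7) x cols[0,4) = 1x4
Op 6 cut(0, 0): punch at orig (6,0); cuts so far [(6, 0), (6, 3)]; region rows[6,7) x cols[0,4) = 1x4
Unfold 1 (reflect across h@7): 4 holes -> [(6, 0), (6, 3), (7, 0), (7, 3)]
Unfold 2 (reflect across h@6): 8 holes -> [(4, 0), (4, 3), (5, 0), (5, 3), (6, 0), (6, 3), (7, 0), (7, 3)]
Unfold 3 (reflect across v@4): 16 holes -> [(4, 0), (4, 3), (4, 4), (4, 7), (5, 0), (5, 3), (5, 4), (5, 7), (6, 0), (6, 3), (6, 4), (6, 7), (7, 0), (7, 3), (7, 4), (7, 7)]
Unfold 4 (reflect across h@4): 32 holes -> [(0, 0), (0, 3), (0, 4), (0, 7), (1, 0), (1, 3), (1, 4), (1, 7), (2, 0), (2, 3), (2, 4), (2, 7), (3, 0), (3, 3), (3, 4), (3, 7), (4, 0), (4, 3), (4, 4), (4, 7), (5, 0), (5, 3), (5, 4), (5, 7), (6, 0), (6, 3), (6, 4), (6, 7), (7, 0), (7, 3), (7, 4), (7, 7)]

Answer: O..OO..O
O..OO..O
O..OO..O
O..OO..O
O..OO..O
O..OO..O
O..OO..O
O..OO..O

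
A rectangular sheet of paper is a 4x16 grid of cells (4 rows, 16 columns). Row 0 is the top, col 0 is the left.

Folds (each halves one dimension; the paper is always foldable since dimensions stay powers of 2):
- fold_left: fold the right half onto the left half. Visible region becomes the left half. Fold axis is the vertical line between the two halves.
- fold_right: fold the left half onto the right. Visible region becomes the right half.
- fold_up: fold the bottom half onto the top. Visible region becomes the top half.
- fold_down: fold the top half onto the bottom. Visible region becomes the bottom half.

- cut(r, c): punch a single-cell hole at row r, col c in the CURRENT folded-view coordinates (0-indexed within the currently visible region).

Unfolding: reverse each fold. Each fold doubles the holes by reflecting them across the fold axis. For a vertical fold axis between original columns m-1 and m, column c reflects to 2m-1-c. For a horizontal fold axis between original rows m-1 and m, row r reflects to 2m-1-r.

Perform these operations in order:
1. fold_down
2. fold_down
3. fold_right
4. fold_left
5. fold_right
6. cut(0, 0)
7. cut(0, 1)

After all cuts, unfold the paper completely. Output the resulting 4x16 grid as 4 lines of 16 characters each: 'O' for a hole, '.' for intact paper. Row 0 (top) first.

Answer: OOOOOOOOOOOOOOOO
OOOOOOOOOOOOOOOO
OOOOOOOOOOOOOOOO
OOOOOOOOOOOOOOOO

Derivation:
Op 1 fold_down: fold axis h@2; visible region now rows[2,4) x cols[0,16) = 2x16
Op 2 fold_down: fold axis h@3; visible region now rows[3,4) x cols[0,16) = 1x16
Op 3 fold_right: fold axis v@8; visible region now rows[3,4) x cols[8,16) = 1x8
Op 4 fold_left: fold axis v@12; visible region now rows[3,4) x cols[8,12) = 1x4
Op 5 fold_right: fold axis v@10; visible region now rows[3,4) x cols[10,12) = 1x2
Op 6 cut(0, 0): punch at orig (3,10); cuts so far [(3, 10)]; region rows[3,4) x cols[10,12) = 1x2
Op 7 cut(0, 1): punch at orig (3,11); cuts so far [(3, 10), (3, 11)]; region rows[3,4) x cols[10,12) = 1x2
Unfold 1 (reflect across v@10): 4 holes -> [(3, 8), (3, 9), (3, 10), (3, 11)]
Unfold 2 (reflect across v@12): 8 holes -> [(3, 8), (3, 9), (3, 10), (3, 11), (3, 12), (3, 13), (3, 14), (3, 15)]
Unfold 3 (reflect across v@8): 16 holes -> [(3, 0), (3, 1), (3, 2), (3, 3), (3, 4), (3, 5), (3, 6), (3, 7), (3, 8), (3, 9), (3, 10), (3, 11), (3, 12), (3, 13), (3, 14), (3, 15)]
Unfold 4 (reflect across h@3): 32 holes -> [(2, 0), (2, 1), (2, 2), (2, 3), (2, 4), (2, 5), (2, 6), (2, 7), (2, 8), (2, 9), (2, 10), (2, 11), (2, 12), (2, 13), (2, 14), (2, 15), (3, 0), (3, 1), (3, 2), (3, 3), (3, 4), (3, 5), (3, 6), (3, 7), (3, 8), (3, 9), (3, 10), (3, 11), (3, 12), (3, 13), (3, 14), (3, 15)]
Unfold 5 (reflect across h@2): 64 holes -> [(0, 0), (0, 1), (0, 2), (0, 3), (0, 4), (0, 5), (0, 6), (0, 7), (0, 8), (0, 9), (0, 10), (0, 11), (0, 12), (0, 13), (0, 14), (0, 15), (1, 0), (1, 1), (1, 2), (1, 3), (1, 4), (1, 5), (1, 6), (1, 7), (1, 8), (1, 9), (1, 10), (1, 11), (1, 12), (1, 13), (1, 14), (1, 15), (2, 0), (2, 1), (2, 2), (2, 3), (2, 4), (2, 5), (2, 6), (2, 7), (2, 8), (2, 9), (2, 10), (2, 11), (2, 12), (2, 13), (2, 14), (2, 15), (3, 0), (3, 1), (3, 2), (3, 3), (3, 4), (3, 5), (3, 6), (3, 7), (3, 8), (3, 9), (3, 10), (3, 11), (3, 12), (3, 13), (3, 14), (3, 15)]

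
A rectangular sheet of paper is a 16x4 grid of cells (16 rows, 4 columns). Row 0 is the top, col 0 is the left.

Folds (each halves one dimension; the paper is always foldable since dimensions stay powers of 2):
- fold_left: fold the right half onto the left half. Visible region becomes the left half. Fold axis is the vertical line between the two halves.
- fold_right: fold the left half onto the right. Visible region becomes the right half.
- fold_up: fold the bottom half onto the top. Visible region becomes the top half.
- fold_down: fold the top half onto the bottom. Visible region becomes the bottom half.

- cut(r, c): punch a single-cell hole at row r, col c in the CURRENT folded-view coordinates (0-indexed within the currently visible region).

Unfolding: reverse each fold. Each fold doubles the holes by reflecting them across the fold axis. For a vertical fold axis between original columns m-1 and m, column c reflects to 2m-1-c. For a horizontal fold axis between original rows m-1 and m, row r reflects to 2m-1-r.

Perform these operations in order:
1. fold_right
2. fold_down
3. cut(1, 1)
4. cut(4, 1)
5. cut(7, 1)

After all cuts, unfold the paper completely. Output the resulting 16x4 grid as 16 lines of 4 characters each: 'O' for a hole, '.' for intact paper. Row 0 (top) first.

Op 1 fold_right: fold axis v@2; visible region now rows[0,16) x cols[2,4) = 16x2
Op 2 fold_down: fold axis h@8; visible region now rows[8,16) x cols[2,4) = 8x2
Op 3 cut(1, 1): punch at orig (9,3); cuts so far [(9, 3)]; region rows[8,16) x cols[2,4) = 8x2
Op 4 cut(4, 1): punch at orig (12,3); cuts so far [(9, 3), (12, 3)]; region rows[8,16) x cols[2,4) = 8x2
Op 5 cut(7, 1): punch at orig (15,3); cuts so far [(9, 3), (12, 3), (15, 3)]; region rows[8,16) x cols[2,4) = 8x2
Unfold 1 (reflect across h@8): 6 holes -> [(0, 3), (3, 3), (6, 3), (9, 3), (12, 3), (15, 3)]
Unfold 2 (reflect across v@2): 12 holes -> [(0, 0), (0, 3), (3, 0), (3, 3), (6, 0), (6, 3), (9, 0), (9, 3), (12, 0), (12, 3), (15, 0), (15, 3)]

Answer: O..O
....
....
O..O
....
....
O..O
....
....
O..O
....
....
O..O
....
....
O..O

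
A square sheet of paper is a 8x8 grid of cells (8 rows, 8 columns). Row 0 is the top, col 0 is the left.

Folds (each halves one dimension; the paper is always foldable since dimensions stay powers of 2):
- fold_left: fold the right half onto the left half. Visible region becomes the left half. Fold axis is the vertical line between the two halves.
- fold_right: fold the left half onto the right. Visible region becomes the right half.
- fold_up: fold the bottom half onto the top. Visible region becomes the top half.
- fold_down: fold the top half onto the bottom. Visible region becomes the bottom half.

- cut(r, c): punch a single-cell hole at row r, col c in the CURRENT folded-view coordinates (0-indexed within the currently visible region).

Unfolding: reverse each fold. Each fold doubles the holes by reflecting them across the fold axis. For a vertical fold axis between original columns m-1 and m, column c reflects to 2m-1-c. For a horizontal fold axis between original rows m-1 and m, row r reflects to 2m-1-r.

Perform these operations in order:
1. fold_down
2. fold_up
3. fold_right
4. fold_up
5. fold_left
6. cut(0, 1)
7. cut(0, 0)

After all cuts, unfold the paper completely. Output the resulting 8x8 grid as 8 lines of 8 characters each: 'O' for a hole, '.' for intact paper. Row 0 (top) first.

Op 1 fold_down: fold axis h@4; visible region now rows[4,8) x cols[0,8) = 4x8
Op 2 fold_up: fold axis h@6; visible region now rows[4,6) x cols[0,8) = 2x8
Op 3 fold_right: fold axis v@4; visible region now rows[4,6) x cols[4,8) = 2x4
Op 4 fold_up: fold axis h@5; visible region now rows[4,5) x cols[4,8) = 1x4
Op 5 fold_left: fold axis v@6; visible region now rows[4,5) x cols[4,6) = 1x2
Op 6 cut(0, 1): punch at orig (4,5); cuts so far [(4, 5)]; region rows[4,5) x cols[4,6) = 1x2
Op 7 cut(0, 0): punch at orig (4,4); cuts so far [(4, 4), (4, 5)]; region rows[4,5) x cols[4,6) = 1x2
Unfold 1 (reflect across v@6): 4 holes -> [(4, 4), (4, 5), (4, 6), (4, 7)]
Unfold 2 (reflect across h@5): 8 holes -> [(4, 4), (4, 5), (4, 6), (4, 7), (5, 4), (5, 5), (5, 6), (5, 7)]
Unfold 3 (reflect across v@4): 16 holes -> [(4, 0), (4, 1), (4, 2), (4, 3), (4, 4), (4, 5), (4, 6), (4, 7), (5, 0), (5, 1), (5, 2), (5, 3), (5, 4), (5, 5), (5, 6), (5, 7)]
Unfold 4 (reflect across h@6): 32 holes -> [(4, 0), (4, 1), (4, 2), (4, 3), (4, 4), (4, 5), (4, 6), (4, 7), (5, 0), (5, 1), (5, 2), (5, 3), (5, 4), (5, 5), (5, 6), (5, 7), (6, 0), (6, 1), (6, 2), (6, 3), (6, 4), (6, 5), (6, 6), (6, 7), (7, 0), (7, 1), (7, 2), (7, 3), (7, 4), (7, 5), (7, 6), (7, 7)]
Unfold 5 (reflect across h@4): 64 holes -> [(0, 0), (0, 1), (0, 2), (0, 3), (0, 4), (0, 5), (0, 6), (0, 7), (1, 0), (1, 1), (1, 2), (1, 3), (1, 4), (1, 5), (1, 6), (1, 7), (2, 0), (2, 1), (2, 2), (2, 3), (2, 4), (2, 5), (2, 6), (2, 7), (3, 0), (3, 1), (3, 2), (3, 3), (3, 4), (3, 5), (3, 6), (3, 7), (4, 0), (4, 1), (4, 2), (4, 3), (4, 4), (4, 5), (4, 6), (4, 7), (5, 0), (5, 1), (5, 2), (5, 3), (5, 4), (5, 5), (5, 6), (5, 7), (6, 0), (6, 1), (6, 2), (6, 3), (6, 4), (6, 5), (6, 6), (6, 7), (7, 0), (7, 1), (7, 2), (7, 3), (7, 4), (7, 5), (7, 6), (7, 7)]

Answer: OOOOOOOO
OOOOOOOO
OOOOOOOO
OOOOOOOO
OOOOOOOO
OOOOOOOO
OOOOOOOO
OOOOOOOO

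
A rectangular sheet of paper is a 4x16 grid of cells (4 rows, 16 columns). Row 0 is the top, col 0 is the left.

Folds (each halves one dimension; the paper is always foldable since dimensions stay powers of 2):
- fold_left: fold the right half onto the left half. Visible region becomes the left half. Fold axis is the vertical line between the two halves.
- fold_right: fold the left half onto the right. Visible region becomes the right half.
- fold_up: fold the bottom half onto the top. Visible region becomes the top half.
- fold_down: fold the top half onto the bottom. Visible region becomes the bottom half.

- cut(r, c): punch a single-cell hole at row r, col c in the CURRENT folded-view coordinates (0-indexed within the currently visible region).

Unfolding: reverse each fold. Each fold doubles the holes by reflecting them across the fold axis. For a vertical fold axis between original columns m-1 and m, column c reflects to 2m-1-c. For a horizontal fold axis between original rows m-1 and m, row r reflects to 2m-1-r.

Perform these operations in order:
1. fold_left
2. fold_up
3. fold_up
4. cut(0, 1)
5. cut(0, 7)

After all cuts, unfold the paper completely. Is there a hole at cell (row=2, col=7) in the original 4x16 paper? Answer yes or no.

Answer: yes

Derivation:
Op 1 fold_left: fold axis v@8; visible region now rows[0,4) x cols[0,8) = 4x8
Op 2 fold_up: fold axis h@2; visible region now rows[0,2) x cols[0,8) = 2x8
Op 3 fold_up: fold axis h@1; visible region now rows[0,1) x cols[0,8) = 1x8
Op 4 cut(0, 1): punch at orig (0,1); cuts so far [(0, 1)]; region rows[0,1) x cols[0,8) = 1x8
Op 5 cut(0, 7): punch at orig (0,7); cuts so far [(0, 1), (0, 7)]; region rows[0,1) x cols[0,8) = 1x8
Unfold 1 (reflect across h@1): 4 holes -> [(0, 1), (0, 7), (1, 1), (1, 7)]
Unfold 2 (reflect across h@2): 8 holes -> [(0, 1), (0, 7), (1, 1), (1, 7), (2, 1), (2, 7), (3, 1), (3, 7)]
Unfold 3 (reflect across v@8): 16 holes -> [(0, 1), (0, 7), (0, 8), (0, 14), (1, 1), (1, 7), (1, 8), (1, 14), (2, 1), (2, 7), (2, 8), (2, 14), (3, 1), (3, 7), (3, 8), (3, 14)]
Holes: [(0, 1), (0, 7), (0, 8), (0, 14), (1, 1), (1, 7), (1, 8), (1, 14), (2, 1), (2, 7), (2, 8), (2, 14), (3, 1), (3, 7), (3, 8), (3, 14)]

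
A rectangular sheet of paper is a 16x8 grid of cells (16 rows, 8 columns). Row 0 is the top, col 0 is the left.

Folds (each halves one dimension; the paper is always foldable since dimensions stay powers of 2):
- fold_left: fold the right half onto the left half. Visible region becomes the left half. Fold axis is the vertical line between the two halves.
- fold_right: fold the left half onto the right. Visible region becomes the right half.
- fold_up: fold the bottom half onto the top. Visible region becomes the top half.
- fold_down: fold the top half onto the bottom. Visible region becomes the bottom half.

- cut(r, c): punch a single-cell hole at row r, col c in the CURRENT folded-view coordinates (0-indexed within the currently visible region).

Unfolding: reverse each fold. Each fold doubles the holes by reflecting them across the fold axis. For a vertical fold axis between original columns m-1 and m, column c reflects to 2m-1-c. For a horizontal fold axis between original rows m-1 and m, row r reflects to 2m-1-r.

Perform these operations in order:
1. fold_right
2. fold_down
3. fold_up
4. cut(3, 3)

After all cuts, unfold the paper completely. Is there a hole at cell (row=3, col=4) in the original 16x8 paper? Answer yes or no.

Op 1 fold_right: fold axis v@4; visible region now rows[0,16) x cols[4,8) = 16x4
Op 2 fold_down: fold axis h@8; visible region now rows[8,16) x cols[4,8) = 8x4
Op 3 fold_up: fold axis h@12; visible region now rows[8,12) x cols[4,8) = 4x4
Op 4 cut(3, 3): punch at orig (11,7); cuts so far [(11, 7)]; region rows[8,12) x cols[4,8) = 4x4
Unfold 1 (reflect across h@12): 2 holes -> [(11, 7), (12, 7)]
Unfold 2 (reflect across h@8): 4 holes -> [(3, 7), (4, 7), (11, 7), (12, 7)]
Unfold 3 (reflect across v@4): 8 holes -> [(3, 0), (3, 7), (4, 0), (4, 7), (11, 0), (11, 7), (12, 0), (12, 7)]
Holes: [(3, 0), (3, 7), (4, 0), (4, 7), (11, 0), (11, 7), (12, 0), (12, 7)]

Answer: no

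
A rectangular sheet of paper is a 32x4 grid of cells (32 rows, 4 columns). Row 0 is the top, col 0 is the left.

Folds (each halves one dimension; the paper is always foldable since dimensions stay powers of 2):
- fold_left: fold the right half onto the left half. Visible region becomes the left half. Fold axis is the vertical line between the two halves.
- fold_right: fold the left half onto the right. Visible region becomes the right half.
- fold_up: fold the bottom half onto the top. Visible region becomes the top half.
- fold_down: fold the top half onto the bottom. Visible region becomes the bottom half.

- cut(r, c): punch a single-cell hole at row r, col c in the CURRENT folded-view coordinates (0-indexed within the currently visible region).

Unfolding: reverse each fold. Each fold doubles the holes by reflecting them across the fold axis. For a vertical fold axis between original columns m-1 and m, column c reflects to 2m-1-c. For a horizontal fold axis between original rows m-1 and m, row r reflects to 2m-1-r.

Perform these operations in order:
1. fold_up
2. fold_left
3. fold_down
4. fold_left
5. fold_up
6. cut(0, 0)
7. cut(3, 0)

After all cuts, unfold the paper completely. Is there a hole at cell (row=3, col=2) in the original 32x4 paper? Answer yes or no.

Op 1 fold_up: fold axis h@16; visible region now rows[0,16) x cols[0,4) = 16x4
Op 2 fold_left: fold axis v@2; visible region now rows[0,16) x cols[0,2) = 16x2
Op 3 fold_down: fold axis h@8; visible region now rows[8,16) x cols[0,2) = 8x2
Op 4 fold_left: fold axis v@1; visible region now rows[8,16) x cols[0,1) = 8x1
Op 5 fold_up: fold axis h@12; visible region now rows[8,12) x cols[0,1) = 4x1
Op 6 cut(0, 0): punch at orig (8,0); cuts so far [(8, 0)]; region rows[8,12) x cols[0,1) = 4x1
Op 7 cut(3, 0): punch at orig (11,0); cuts so far [(8, 0), (11, 0)]; region rows[8,12) x cols[0,1) = 4x1
Unfold 1 (reflect across h@12): 4 holes -> [(8, 0), (11, 0), (12, 0), (15, 0)]
Unfold 2 (reflect across v@1): 8 holes -> [(8, 0), (8, 1), (11, 0), (11, 1), (12, 0), (12, 1), (15, 0), (15, 1)]
Unfold 3 (reflect across h@8): 16 holes -> [(0, 0), (0, 1), (3, 0), (3, 1), (4, 0), (4, 1), (7, 0), (7, 1), (8, 0), (8, 1), (11, 0), (11, 1), (12, 0), (12, 1), (15, 0), (15, 1)]
Unfold 4 (reflect across v@2): 32 holes -> [(0, 0), (0, 1), (0, 2), (0, 3), (3, 0), (3, 1), (3, 2), (3, 3), (4, 0), (4, 1), (4, 2), (4, 3), (7, 0), (7, 1), (7, 2), (7, 3), (8, 0), (8, 1), (8, 2), (8, 3), (11, 0), (11, 1), (11, 2), (11, 3), (12, 0), (12, 1), (12, 2), (12, 3), (15, 0), (15, 1), (15, 2), (15, 3)]
Unfold 5 (reflect across h@16): 64 holes -> [(0, 0), (0, 1), (0, 2), (0, 3), (3, 0), (3, 1), (3, 2), (3, 3), (4, 0), (4, 1), (4, 2), (4, 3), (7, 0), (7, 1), (7, 2), (7, 3), (8, 0), (8, 1), (8, 2), (8, 3), (11, 0), (11, 1), (11, 2), (11, 3), (12, 0), (12, 1), (12, 2), (12, 3), (15, 0), (15, 1), (15, 2), (15, 3), (16, 0), (16, 1), (16, 2), (16, 3), (19, 0), (19, 1), (19, 2), (19, 3), (20, 0), (20, 1), (20, 2), (20, 3), (23, 0), (23, 1), (23, 2), (23, 3), (24, 0), (24, 1), (24, 2), (24, 3), (27, 0), (27, 1), (27, 2), (27, 3), (28, 0), (28, 1), (28, 2), (28, 3), (31, 0), (31, 1), (31, 2), (31, 3)]
Holes: [(0, 0), (0, 1), (0, 2), (0, 3), (3, 0), (3, 1), (3, 2), (3, 3), (4, 0), (4, 1), (4, 2), (4, 3), (7, 0), (7, 1), (7, 2), (7, 3), (8, 0), (8, 1), (8, 2), (8, 3), (11, 0), (11, 1), (11, 2), (11, 3), (12, 0), (12, 1), (12, 2), (12, 3), (15, 0), (15, 1), (15, 2), (15, 3), (16, 0), (16, 1), (16, 2), (16, 3), (19, 0), (19, 1), (19, 2), (19, 3), (20, 0), (20, 1), (20, 2), (20, 3), (23, 0), (23, 1), (23, 2), (23, 3), (24, 0), (24, 1), (24, 2), (24, 3), (27, 0), (27, 1), (27, 2), (27, 3), (28, 0), (28, 1), (28, 2), (28, 3), (31, 0), (31, 1), (31, 2), (31, 3)]

Answer: yes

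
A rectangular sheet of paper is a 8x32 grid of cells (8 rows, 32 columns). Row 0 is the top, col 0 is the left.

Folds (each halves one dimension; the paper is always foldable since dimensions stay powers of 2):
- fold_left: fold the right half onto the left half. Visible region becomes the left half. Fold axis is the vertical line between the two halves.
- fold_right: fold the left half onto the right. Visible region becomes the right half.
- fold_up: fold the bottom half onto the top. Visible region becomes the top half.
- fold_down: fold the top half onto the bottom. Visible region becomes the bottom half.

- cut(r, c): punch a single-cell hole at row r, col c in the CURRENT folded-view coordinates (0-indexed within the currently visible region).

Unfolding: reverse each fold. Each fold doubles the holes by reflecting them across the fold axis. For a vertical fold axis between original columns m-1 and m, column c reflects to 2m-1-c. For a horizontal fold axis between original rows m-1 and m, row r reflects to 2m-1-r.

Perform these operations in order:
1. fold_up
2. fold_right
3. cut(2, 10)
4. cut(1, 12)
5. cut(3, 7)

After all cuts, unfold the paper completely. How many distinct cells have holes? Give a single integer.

Op 1 fold_up: fold axis h@4; visible region now rows[0,4) x cols[0,32) = 4x32
Op 2 fold_right: fold axis v@16; visible region now rows[0,4) x cols[16,32) = 4x16
Op 3 cut(2, 10): punch at orig (2,26); cuts so far [(2, 26)]; region rows[0,4) x cols[16,32) = 4x16
Op 4 cut(1, 12): punch at orig (1,28); cuts so far [(1, 28), (2, 26)]; region rows[0,4) x cols[16,32) = 4x16
Op 5 cut(3, 7): punch at orig (3,23); cuts so far [(1, 28), (2, 26), (3, 23)]; region rows[0,4) x cols[16,32) = 4x16
Unfold 1 (reflect across v@16): 6 holes -> [(1, 3), (1, 28), (2, 5), (2, 26), (3, 8), (3, 23)]
Unfold 2 (reflect across h@4): 12 holes -> [(1, 3), (1, 28), (2, 5), (2, 26), (3, 8), (3, 23), (4, 8), (4, 23), (5, 5), (5, 26), (6, 3), (6, 28)]

Answer: 12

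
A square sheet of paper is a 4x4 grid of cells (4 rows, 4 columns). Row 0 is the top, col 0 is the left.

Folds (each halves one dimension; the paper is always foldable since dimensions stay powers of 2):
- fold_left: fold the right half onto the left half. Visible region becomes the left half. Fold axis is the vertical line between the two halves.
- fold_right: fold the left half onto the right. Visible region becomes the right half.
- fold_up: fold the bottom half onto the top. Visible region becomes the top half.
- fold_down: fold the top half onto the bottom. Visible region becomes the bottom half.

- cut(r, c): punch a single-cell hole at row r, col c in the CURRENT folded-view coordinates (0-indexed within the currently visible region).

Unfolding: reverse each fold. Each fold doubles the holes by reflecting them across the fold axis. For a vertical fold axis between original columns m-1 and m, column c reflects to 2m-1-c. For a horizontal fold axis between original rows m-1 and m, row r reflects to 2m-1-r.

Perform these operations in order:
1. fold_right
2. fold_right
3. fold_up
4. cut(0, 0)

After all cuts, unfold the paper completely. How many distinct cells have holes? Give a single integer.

Answer: 8

Derivation:
Op 1 fold_right: fold axis v@2; visible region now rows[0,4) x cols[2,4) = 4x2
Op 2 fold_right: fold axis v@3; visible region now rows[0,4) x cols[3,4) = 4x1
Op 3 fold_up: fold axis h@2; visible region now rows[0,2) x cols[3,4) = 2x1
Op 4 cut(0, 0): punch at orig (0,3); cuts so far [(0, 3)]; region rows[0,2) x cols[3,4) = 2x1
Unfold 1 (reflect across h@2): 2 holes -> [(0, 3), (3, 3)]
Unfold 2 (reflect across v@3): 4 holes -> [(0, 2), (0, 3), (3, 2), (3, 3)]
Unfold 3 (reflect across v@2): 8 holes -> [(0, 0), (0, 1), (0, 2), (0, 3), (3, 0), (3, 1), (3, 2), (3, 3)]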